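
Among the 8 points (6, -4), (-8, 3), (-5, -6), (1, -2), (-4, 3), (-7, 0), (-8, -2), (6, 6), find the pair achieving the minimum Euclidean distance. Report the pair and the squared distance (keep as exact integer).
Pair = ((-7, 0), (-8, -2)); squared distance = 5

Compute all C(8, 2) = 28 pairwise squared distances (x_i − x_j)² + (y_i − y_j)². The minimum is 5, attained by the pair ((-7, 0), (-8, -2)).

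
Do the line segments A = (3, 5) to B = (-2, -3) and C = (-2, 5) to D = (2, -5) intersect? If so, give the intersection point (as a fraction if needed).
Yes; intersection at (-2/41, 5/41) (t = 25/41 on AB, s = 20/41 on CD)

Parametrize AB as A + t(B − A) = (3 + -5 t, 5 + -8 t) and CD as C + s(D − C) = (-2 + 4 s, 5 + -10 s). Solve the linear system for (t, s). Determinant = -82 ≠ 0, so a unique intersection of the containing lines exists. Solution: t = 25/41, s = 20/41 — both in [0, 1], so the segments cross. Intersection point: (-2/41, 5/41).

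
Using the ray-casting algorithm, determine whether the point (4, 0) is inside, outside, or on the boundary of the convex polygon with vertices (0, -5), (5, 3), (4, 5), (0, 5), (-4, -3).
The point (4, 0) lies strictly outside the polygon

Cast a horizontal ray to the right from the query point and count how many polygon edges it crosses (each edge strictly once or zero times, handled with the usual half-open convention). 
Parity of crossings → even ⇒ outside.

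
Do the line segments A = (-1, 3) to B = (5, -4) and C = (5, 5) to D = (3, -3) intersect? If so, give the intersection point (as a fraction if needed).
Yes; intersection at (101/31, -61/31) (t = 22/31 on AB, s = 27/31 on CD)

Parametrize AB as A + t(B − A) = (-1 + 6 t, 3 + -7 t) and CD as C + s(D − C) = (5 + -2 s, 5 + -8 s). Solve the linear system for (t, s). Determinant = 62 ≠ 0, so a unique intersection of the containing lines exists. Solution: t = 22/31, s = 27/31 — both in [0, 1], so the segments cross. Intersection point: (101/31, -61/31).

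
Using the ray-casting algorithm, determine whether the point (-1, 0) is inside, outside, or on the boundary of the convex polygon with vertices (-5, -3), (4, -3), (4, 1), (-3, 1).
The point (-1, 0) lies strictly inside the polygon

Cast a horizontal ray to the right from the query point and count how many polygon edges it crosses (each edge strictly once or zero times, handled with the usual half-open convention). 
Parity of crossings → odd ⇒ inside.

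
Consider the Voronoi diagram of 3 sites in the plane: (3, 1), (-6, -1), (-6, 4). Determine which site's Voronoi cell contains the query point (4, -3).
Nearest site = (3, 1)

The Voronoi cell of site s contains exactly those query points closer to s than to any other site. Compute squared distances from q = (4, -3) to each site:
  (3 − 4)² + (1 − -3)² = 17
  (-6 − 4)² + (-1 − -3)² = 104
  (-6 − 4)² + (4 − -3)² = 149
Minimum is attained by (3, 1), so q lies in its Voronoi cell.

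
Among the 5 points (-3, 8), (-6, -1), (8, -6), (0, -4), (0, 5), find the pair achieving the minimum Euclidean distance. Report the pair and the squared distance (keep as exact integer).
Pair = ((-3, 8), (0, 5)); squared distance = 18

Compute all C(5, 2) = 10 pairwise squared distances (x_i − x_j)² + (y_i − y_j)². The minimum is 18, attained by the pair ((-3, 8), (0, 5)).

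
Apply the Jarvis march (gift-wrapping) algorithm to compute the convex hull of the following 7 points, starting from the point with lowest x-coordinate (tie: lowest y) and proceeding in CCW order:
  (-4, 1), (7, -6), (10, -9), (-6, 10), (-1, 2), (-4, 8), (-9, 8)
Hull (CCW) = [(-9, 8), (-4, 1), (10, -9), (-4, 8), (-6, 10)]

Jarvis march: at each step, from the current hull vertex p, select the next vertex q as the point such that every other point lies strictly to the left of (or on) the directed line p → q. (Equivalently: for every other point r, the cross product (q − p) × (r − p) ≥ 0.)
Starting point (lowest x, tie lowest y): (-9, 8). Wrap until returning to start. Resulting hull: (-9, 8), (-4, 1), (10, -9), (-4, 8), (-6, 10).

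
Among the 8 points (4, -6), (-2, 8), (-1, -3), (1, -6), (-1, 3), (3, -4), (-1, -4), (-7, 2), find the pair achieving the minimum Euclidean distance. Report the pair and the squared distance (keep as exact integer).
Pair = ((-1, -3), (-1, -4)); squared distance = 1

Compute all C(8, 2) = 28 pairwise squared distances (x_i − x_j)² + (y_i − y_j)². The minimum is 1, attained by the pair ((-1, -3), (-1, -4)).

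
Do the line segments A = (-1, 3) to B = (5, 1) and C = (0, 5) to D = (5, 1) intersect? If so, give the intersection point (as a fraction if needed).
Yes; intersection at (5, 1) (t = 1 on AB, s = 1 on CD)

Parametrize AB as A + t(B − A) = (-1 + 6 t, 3 + -2 t) and CD as C + s(D − C) = (0 + 5 s, 5 + -4 s). Solve the linear system for (t, s). Determinant = 14 ≠ 0, so a unique intersection of the containing lines exists. Solution: t = 1, s = 1 — both in [0, 1], so the segments cross. Intersection point: (5, 1).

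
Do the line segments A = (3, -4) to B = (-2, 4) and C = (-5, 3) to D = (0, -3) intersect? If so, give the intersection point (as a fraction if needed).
No (intersection of containing lines falls outside at least one segment)

Parametrize and solve: t = -13/10, s = 29/10. At least one of these is outside [0, 1], so the segments do not intersect.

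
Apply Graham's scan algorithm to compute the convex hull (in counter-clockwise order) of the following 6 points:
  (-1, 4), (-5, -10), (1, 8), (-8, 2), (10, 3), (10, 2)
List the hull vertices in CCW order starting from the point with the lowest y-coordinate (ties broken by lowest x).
Hull (CCW) = [(-5, -10), (10, 2), (10, 3), (1, 8), (-8, 2)]

Graham scan procedure:
  1. Find the pivot p₀ = point with lowest y (tie → lowest x): (-5, -10).
  2. Sort the remaining points by polar angle around p₀.
  3. Walk through sorted points, maintaining a stack; pop the top while the last three entries make a non-left turn (cross product ≤ 0).
  4. Final stack is the convex hull in CCW order: (-5, -10), (10, 2), (10, 3), (1, 8), (-8, 2).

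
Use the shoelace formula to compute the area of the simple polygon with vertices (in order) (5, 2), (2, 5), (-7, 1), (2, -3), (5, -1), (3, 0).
Area = 99/2

Shoelace formula: Area = (1/2) |Σ_i (x_i · y_{i+1} − x_{i+1} · y_i)| (indices mod n). Compute each cross term:
  (5)(5) − (2)(2) = 21
  (2)(1) − (-7)(5) = 37
  (-7)(-3) − (2)(1) = 19
  (2)(-1) − (5)(-3) = 13
  (5)(0) − (3)(-1) = 3
  (3)(2) − (5)(0) = 6
Sum = 99, so (signed) Area = 99/2 = 99/2, |Area| = 99/2.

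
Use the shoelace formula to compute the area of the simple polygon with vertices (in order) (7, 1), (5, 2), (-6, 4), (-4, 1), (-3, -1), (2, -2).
Area = 41

Shoelace formula: Area = (1/2) |Σ_i (x_i · y_{i+1} − x_{i+1} · y_i)| (indices mod n). Compute each cross term:
  (7)(2) − (5)(1) = 9
  (5)(4) − (-6)(2) = 32
  (-6)(1) − (-4)(4) = 10
  (-4)(-1) − (-3)(1) = 7
  (-3)(-2) − (2)(-1) = 8
  (2)(1) − (7)(-2) = 16
Sum = 82, so (signed) Area = 82/2 = 41, |Area| = 41.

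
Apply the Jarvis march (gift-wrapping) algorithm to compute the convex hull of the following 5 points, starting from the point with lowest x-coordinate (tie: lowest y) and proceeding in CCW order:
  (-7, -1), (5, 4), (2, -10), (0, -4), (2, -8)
Hull (CCW) = [(-7, -1), (2, -10), (5, 4)]

Jarvis march: at each step, from the current hull vertex p, select the next vertex q as the point such that every other point lies strictly to the left of (or on) the directed line p → q. (Equivalently: for every other point r, the cross product (q − p) × (r − p) ≥ 0.)
Starting point (lowest x, tie lowest y): (-7, -1). Wrap until returning to start. Resulting hull: (-7, -1), (2, -10), (5, 4).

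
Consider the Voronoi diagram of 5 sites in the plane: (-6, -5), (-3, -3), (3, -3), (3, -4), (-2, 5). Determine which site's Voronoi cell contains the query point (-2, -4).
Nearest site = (-3, -3)

The Voronoi cell of site s contains exactly those query points closer to s than to any other site. Compute squared distances from q = (-2, -4) to each site:
  (-3 − -2)² + (-3 − -4)² = 2
  (-6 − -2)² + (-5 − -4)² = 17
  (3 − -2)² + (-4 − -4)² = 25
  (3 − -2)² + (-3 − -4)² = 26
  (-2 − -2)² + (5 − -4)² = 81
Minimum is attained by (-3, -3), so q lies in its Voronoi cell.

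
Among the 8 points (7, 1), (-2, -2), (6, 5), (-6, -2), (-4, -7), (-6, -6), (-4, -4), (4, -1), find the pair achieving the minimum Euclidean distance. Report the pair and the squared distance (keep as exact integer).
Pair = ((-4, -7), (-6, -6)); squared distance = 5

Compute all C(8, 2) = 28 pairwise squared distances (x_i − x_j)² + (y_i − y_j)². The minimum is 5, attained by the pair ((-4, -7), (-6, -6)).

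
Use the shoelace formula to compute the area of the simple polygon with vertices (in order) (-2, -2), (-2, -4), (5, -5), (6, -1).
Area = 45/2

Shoelace formula: Area = (1/2) |Σ_i (x_i · y_{i+1} − x_{i+1} · y_i)| (indices mod n). Compute each cross term:
  (-2)(-4) − (-2)(-2) = 4
  (-2)(-5) − (5)(-4) = 30
  (5)(-1) − (6)(-5) = 25
  (6)(-2) − (-2)(-1) = -14
Sum = 45, so (signed) Area = 45/2 = 45/2, |Area| = 45/2.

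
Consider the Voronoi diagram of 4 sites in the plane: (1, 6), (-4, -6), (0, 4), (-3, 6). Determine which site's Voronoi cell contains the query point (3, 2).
Nearest site = (0, 4)

The Voronoi cell of site s contains exactly those query points closer to s than to any other site. Compute squared distances from q = (3, 2) to each site:
  (0 − 3)² + (4 − 2)² = 13
  (1 − 3)² + (6 − 2)² = 20
  (-3 − 3)² + (6 − 2)² = 52
  (-4 − 3)² + (-6 − 2)² = 113
Minimum is attained by (0, 4), so q lies in its Voronoi cell.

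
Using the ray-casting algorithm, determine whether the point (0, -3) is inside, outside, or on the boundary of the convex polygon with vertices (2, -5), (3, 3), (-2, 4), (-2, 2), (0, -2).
The point (0, -3) lies strictly outside the polygon

Cast a horizontal ray to the right from the query point and count how many polygon edges it crosses (each edge strictly once or zero times, handled with the usual half-open convention). 
Parity of crossings → even ⇒ outside.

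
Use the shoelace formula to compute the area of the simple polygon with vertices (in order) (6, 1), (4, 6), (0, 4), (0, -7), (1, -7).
Area = 49

Shoelace formula: Area = (1/2) |Σ_i (x_i · y_{i+1} − x_{i+1} · y_i)| (indices mod n). Compute each cross term:
  (6)(6) − (4)(1) = 32
  (4)(4) − (0)(6) = 16
  (0)(-7) − (0)(4) = 0
  (0)(-7) − (1)(-7) = 7
  (1)(1) − (6)(-7) = 43
Sum = 98, so (signed) Area = 98/2 = 49, |Area| = 49.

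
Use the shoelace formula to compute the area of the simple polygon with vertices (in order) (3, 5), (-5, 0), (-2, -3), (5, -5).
Area = 105/2

Shoelace formula: Area = (1/2) |Σ_i (x_i · y_{i+1} − x_{i+1} · y_i)| (indices mod n). Compute each cross term:
  (3)(0) − (-5)(5) = 25
  (-5)(-3) − (-2)(0) = 15
  (-2)(-5) − (5)(-3) = 25
  (5)(5) − (3)(-5) = 40
Sum = 105, so (signed) Area = 105/2 = 105/2, |Area| = 105/2.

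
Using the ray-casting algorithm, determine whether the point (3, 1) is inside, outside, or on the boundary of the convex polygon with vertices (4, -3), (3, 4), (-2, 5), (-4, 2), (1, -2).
The point (3, 1) lies strictly inside the polygon

Cast a horizontal ray to the right from the query point and count how many polygon edges it crosses (each edge strictly once or zero times, handled with the usual half-open convention). 
Parity of crossings → odd ⇒ inside.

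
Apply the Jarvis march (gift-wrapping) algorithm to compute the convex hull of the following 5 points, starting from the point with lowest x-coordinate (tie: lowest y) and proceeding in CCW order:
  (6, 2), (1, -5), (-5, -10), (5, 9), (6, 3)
Hull (CCW) = [(-5, -10), (1, -5), (6, 2), (6, 3), (5, 9)]

Jarvis march: at each step, from the current hull vertex p, select the next vertex q as the point such that every other point lies strictly to the left of (or on) the directed line p → q. (Equivalently: for every other point r, the cross product (q − p) × (r − p) ≥ 0.)
Starting point (lowest x, tie lowest y): (-5, -10). Wrap until returning to start. Resulting hull: (-5, -10), (1, -5), (6, 2), (6, 3), (5, 9).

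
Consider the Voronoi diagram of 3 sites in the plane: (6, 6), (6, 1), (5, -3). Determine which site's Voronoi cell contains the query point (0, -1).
Nearest site = (5, -3)

The Voronoi cell of site s contains exactly those query points closer to s than to any other site. Compute squared distances from q = (0, -1) to each site:
  (5 − 0)² + (-3 − -1)² = 29
  (6 − 0)² + (1 − -1)² = 40
  (6 − 0)² + (6 − -1)² = 85
Minimum is attained by (5, -3), so q lies in its Voronoi cell.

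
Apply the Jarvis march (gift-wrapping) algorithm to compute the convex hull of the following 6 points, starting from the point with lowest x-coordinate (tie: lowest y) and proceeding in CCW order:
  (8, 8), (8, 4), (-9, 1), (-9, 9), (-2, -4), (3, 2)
Hull (CCW) = [(-9, 1), (-2, -4), (8, 4), (8, 8), (-9, 9)]

Jarvis march: at each step, from the current hull vertex p, select the next vertex q as the point such that every other point lies strictly to the left of (or on) the directed line p → q. (Equivalently: for every other point r, the cross product (q − p) × (r − p) ≥ 0.)
Starting point (lowest x, tie lowest y): (-9, 1). Wrap until returning to start. Resulting hull: (-9, 1), (-2, -4), (8, 4), (8, 8), (-9, 9).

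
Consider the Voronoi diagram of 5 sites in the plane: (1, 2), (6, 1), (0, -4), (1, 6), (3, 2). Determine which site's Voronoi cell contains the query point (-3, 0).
Nearest site = (1, 2)

The Voronoi cell of site s contains exactly those query points closer to s than to any other site. Compute squared distances from q = (-3, 0) to each site:
  (1 − -3)² + (2 − 0)² = 20
  (0 − -3)² + (-4 − 0)² = 25
  (3 − -3)² + (2 − 0)² = 40
  (1 − -3)² + (6 − 0)² = 52
  (6 − -3)² + (1 − 0)² = 82
Minimum is attained by (1, 2), so q lies in its Voronoi cell.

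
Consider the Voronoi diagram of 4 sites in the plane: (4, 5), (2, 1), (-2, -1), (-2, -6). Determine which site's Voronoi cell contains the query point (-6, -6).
Nearest site = (-2, -6)

The Voronoi cell of site s contains exactly those query points closer to s than to any other site. Compute squared distances from q = (-6, -6) to each site:
  (-2 − -6)² + (-6 − -6)² = 16
  (-2 − -6)² + (-1 − -6)² = 41
  (2 − -6)² + (1 − -6)² = 113
  (4 − -6)² + (5 − -6)² = 221
Minimum is attained by (-2, -6), so q lies in its Voronoi cell.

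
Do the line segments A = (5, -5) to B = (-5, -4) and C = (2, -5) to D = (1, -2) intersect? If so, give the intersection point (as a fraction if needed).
Yes; intersection at (55/29, -136/29) (t = 9/29 on AB, s = 3/29 on CD)

Parametrize AB as A + t(B − A) = (5 + -10 t, -5 + 1 t) and CD as C + s(D − C) = (2 + -1 s, -5 + 3 s). Solve the linear system for (t, s). Determinant = 29 ≠ 0, so a unique intersection of the containing lines exists. Solution: t = 9/29, s = 3/29 — both in [0, 1], so the segments cross. Intersection point: (55/29, -136/29).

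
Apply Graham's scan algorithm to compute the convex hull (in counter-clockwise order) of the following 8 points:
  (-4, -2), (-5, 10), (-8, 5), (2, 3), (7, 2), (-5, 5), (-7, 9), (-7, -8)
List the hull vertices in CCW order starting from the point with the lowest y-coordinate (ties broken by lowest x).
Hull (CCW) = [(-7, -8), (7, 2), (-5, 10), (-7, 9), (-8, 5)]

Graham scan procedure:
  1. Find the pivot p₀ = point with lowest y (tie → lowest x): (-7, -8).
  2. Sort the remaining points by polar angle around p₀.
  3. Walk through sorted points, maintaining a stack; pop the top while the last three entries make a non-left turn (cross product ≤ 0).
  4. Final stack is the convex hull in CCW order: (-7, -8), (7, 2), (-5, 10), (-7, 9), (-8, 5).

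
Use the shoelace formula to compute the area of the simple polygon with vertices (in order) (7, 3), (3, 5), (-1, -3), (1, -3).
Area = 26

Shoelace formula: Area = (1/2) |Σ_i (x_i · y_{i+1} − x_{i+1} · y_i)| (indices mod n). Compute each cross term:
  (7)(5) − (3)(3) = 26
  (3)(-3) − (-1)(5) = -4
  (-1)(-3) − (1)(-3) = 6
  (1)(3) − (7)(-3) = 24
Sum = 52, so (signed) Area = 52/2 = 26, |Area| = 26.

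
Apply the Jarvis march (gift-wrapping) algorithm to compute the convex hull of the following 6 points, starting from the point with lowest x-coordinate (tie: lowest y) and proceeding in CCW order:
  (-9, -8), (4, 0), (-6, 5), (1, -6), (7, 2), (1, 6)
Hull (CCW) = [(-9, -8), (1, -6), (7, 2), (1, 6), (-6, 5)]

Jarvis march: at each step, from the current hull vertex p, select the next vertex q as the point such that every other point lies strictly to the left of (or on) the directed line p → q. (Equivalently: for every other point r, the cross product (q − p) × (r − p) ≥ 0.)
Starting point (lowest x, tie lowest y): (-9, -8). Wrap until returning to start. Resulting hull: (-9, -8), (1, -6), (7, 2), (1, 6), (-6, 5).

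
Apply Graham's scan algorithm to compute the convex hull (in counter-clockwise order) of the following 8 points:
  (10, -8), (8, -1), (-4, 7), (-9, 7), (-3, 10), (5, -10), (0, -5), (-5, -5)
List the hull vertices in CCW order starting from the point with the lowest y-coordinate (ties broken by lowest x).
Hull (CCW) = [(5, -10), (10, -8), (8, -1), (-3, 10), (-9, 7), (-5, -5)]

Graham scan procedure:
  1. Find the pivot p₀ = point with lowest y (tie → lowest x): (5, -10).
  2. Sort the remaining points by polar angle around p₀.
  3. Walk through sorted points, maintaining a stack; pop the top while the last three entries make a non-left turn (cross product ≤ 0).
  4. Final stack is the convex hull in CCW order: (5, -10), (10, -8), (8, -1), (-3, 10), (-9, 7), (-5, -5).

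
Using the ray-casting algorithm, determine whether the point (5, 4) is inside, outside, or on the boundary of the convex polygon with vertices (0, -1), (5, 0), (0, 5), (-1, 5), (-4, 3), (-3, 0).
The point (5, 4) lies strictly outside the polygon

Cast a horizontal ray to the right from the query point and count how many polygon edges it crosses (each edge strictly once or zero times, handled with the usual half-open convention). 
Parity of crossings → even ⇒ outside.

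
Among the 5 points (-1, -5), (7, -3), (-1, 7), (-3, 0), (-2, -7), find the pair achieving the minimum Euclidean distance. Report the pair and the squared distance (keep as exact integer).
Pair = ((-1, -5), (-2, -7)); squared distance = 5

Compute all C(5, 2) = 10 pairwise squared distances (x_i − x_j)² + (y_i − y_j)². The minimum is 5, attained by the pair ((-1, -5), (-2, -7)).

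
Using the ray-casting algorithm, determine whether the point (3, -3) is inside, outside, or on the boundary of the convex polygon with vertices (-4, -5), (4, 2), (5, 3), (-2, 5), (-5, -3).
The point (3, -3) lies strictly outside the polygon

Cast a horizontal ray to the right from the query point and count how many polygon edges it crosses (each edge strictly once or zero times, handled with the usual half-open convention). 
Parity of crossings → even ⇒ outside.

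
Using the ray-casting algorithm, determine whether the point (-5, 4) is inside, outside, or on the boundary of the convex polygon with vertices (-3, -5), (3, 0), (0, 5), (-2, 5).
The point (-5, 4) lies strictly outside the polygon

Cast a horizontal ray to the right from the query point and count how many polygon edges it crosses (each edge strictly once or zero times, handled with the usual half-open convention). 
Parity of crossings → even ⇒ outside.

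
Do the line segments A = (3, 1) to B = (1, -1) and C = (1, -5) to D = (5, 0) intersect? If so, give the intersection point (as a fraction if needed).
No (intersection of containing lines falls outside at least one segment)

Parametrize and solve: t = -7, s = 4. At least one of these is outside [0, 1], so the segments do not intersect.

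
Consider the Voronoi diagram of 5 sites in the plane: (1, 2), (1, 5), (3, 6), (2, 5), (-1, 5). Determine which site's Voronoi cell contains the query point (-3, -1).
Nearest site = (1, 2)

The Voronoi cell of site s contains exactly those query points closer to s than to any other site. Compute squared distances from q = (-3, -1) to each site:
  (1 − -3)² + (2 − -1)² = 25
  (-1 − -3)² + (5 − -1)² = 40
  (1 − -3)² + (5 − -1)² = 52
  (2 − -3)² + (5 − -1)² = 61
  (3 − -3)² + (6 − -1)² = 85
Minimum is attained by (1, 2), so q lies in its Voronoi cell.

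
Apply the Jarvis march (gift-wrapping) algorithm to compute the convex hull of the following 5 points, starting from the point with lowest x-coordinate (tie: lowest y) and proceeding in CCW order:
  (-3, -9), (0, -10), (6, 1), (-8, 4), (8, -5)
Hull (CCW) = [(-8, 4), (-3, -9), (0, -10), (8, -5), (6, 1)]

Jarvis march: at each step, from the current hull vertex p, select the next vertex q as the point such that every other point lies strictly to the left of (or on) the directed line p → q. (Equivalently: for every other point r, the cross product (q − p) × (r − p) ≥ 0.)
Starting point (lowest x, tie lowest y): (-8, 4). Wrap until returning to start. Resulting hull: (-8, 4), (-3, -9), (0, -10), (8, -5), (6, 1).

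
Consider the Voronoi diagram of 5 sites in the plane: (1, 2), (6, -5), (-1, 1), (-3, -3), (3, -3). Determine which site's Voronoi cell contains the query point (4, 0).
Nearest site = (3, -3)

The Voronoi cell of site s contains exactly those query points closer to s than to any other site. Compute squared distances from q = (4, 0) to each site:
  (3 − 4)² + (-3 − 0)² = 10
  (1 − 4)² + (2 − 0)² = 13
  (-1 − 4)² + (1 − 0)² = 26
  (6 − 4)² + (-5 − 0)² = 29
  (-3 − 4)² + (-3 − 0)² = 58
Minimum is attained by (3, -3), so q lies in its Voronoi cell.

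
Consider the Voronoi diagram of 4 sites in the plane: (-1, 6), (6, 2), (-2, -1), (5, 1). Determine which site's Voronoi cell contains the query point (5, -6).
Nearest site = (5, 1)

The Voronoi cell of site s contains exactly those query points closer to s than to any other site. Compute squared distances from q = (5, -6) to each site:
  (5 − 5)² + (1 − -6)² = 49
  (6 − 5)² + (2 − -6)² = 65
  (-2 − 5)² + (-1 − -6)² = 74
  (-1 − 5)² + (6 − -6)² = 180
Minimum is attained by (5, 1), so q lies in its Voronoi cell.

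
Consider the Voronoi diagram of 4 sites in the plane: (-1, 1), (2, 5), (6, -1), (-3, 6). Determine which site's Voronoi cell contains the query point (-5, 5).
Nearest site = (-3, 6)

The Voronoi cell of site s contains exactly those query points closer to s than to any other site. Compute squared distances from q = (-5, 5) to each site:
  (-3 − -5)² + (6 − 5)² = 5
  (-1 − -5)² + (1 − 5)² = 32
  (2 − -5)² + (5 − 5)² = 49
  (6 − -5)² + (-1 − 5)² = 157
Minimum is attained by (-3, 6), so q lies in its Voronoi cell.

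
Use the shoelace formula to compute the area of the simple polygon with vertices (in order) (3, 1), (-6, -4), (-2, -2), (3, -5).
Area = 16

Shoelace formula: Area = (1/2) |Σ_i (x_i · y_{i+1} − x_{i+1} · y_i)| (indices mod n). Compute each cross term:
  (3)(-4) − (-6)(1) = -6
  (-6)(-2) − (-2)(-4) = 4
  (-2)(-5) − (3)(-2) = 16
  (3)(1) − (3)(-5) = 18
Sum = 32, so (signed) Area = 32/2 = 16, |Area| = 16.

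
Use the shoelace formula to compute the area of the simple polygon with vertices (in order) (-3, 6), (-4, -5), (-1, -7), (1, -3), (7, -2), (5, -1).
Area = 121/2

Shoelace formula: Area = (1/2) |Σ_i (x_i · y_{i+1} − x_{i+1} · y_i)| (indices mod n). Compute each cross term:
  (-3)(-5) − (-4)(6) = 39
  (-4)(-7) − (-1)(-5) = 23
  (-1)(-3) − (1)(-7) = 10
  (1)(-2) − (7)(-3) = 19
  (7)(-1) − (5)(-2) = 3
  (5)(6) − (-3)(-1) = 27
Sum = 121, so (signed) Area = 121/2 = 121/2, |Area| = 121/2.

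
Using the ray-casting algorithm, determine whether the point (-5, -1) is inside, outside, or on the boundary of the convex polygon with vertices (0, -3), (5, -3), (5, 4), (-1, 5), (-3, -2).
The point (-5, -1) lies strictly outside the polygon

Cast a horizontal ray to the right from the query point and count how many polygon edges it crosses (each edge strictly once or zero times, handled with the usual half-open convention). 
Parity of crossings → even ⇒ outside.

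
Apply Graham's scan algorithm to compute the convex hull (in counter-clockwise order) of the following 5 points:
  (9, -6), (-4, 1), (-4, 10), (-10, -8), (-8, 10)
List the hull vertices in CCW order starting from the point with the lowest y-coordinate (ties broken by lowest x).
Hull (CCW) = [(-10, -8), (9, -6), (-4, 10), (-8, 10)]

Graham scan procedure:
  1. Find the pivot p₀ = point with lowest y (tie → lowest x): (-10, -8).
  2. Sort the remaining points by polar angle around p₀.
  3. Walk through sorted points, maintaining a stack; pop the top while the last three entries make a non-left turn (cross product ≤ 0).
  4. Final stack is the convex hull in CCW order: (-10, -8), (9, -6), (-4, 10), (-8, 10).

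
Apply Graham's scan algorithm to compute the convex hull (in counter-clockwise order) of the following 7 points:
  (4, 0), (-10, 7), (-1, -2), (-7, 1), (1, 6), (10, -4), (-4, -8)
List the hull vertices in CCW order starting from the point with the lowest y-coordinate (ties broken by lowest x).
Hull (CCW) = [(-4, -8), (10, -4), (1, 6), (-10, 7)]

Graham scan procedure:
  1. Find the pivot p₀ = point with lowest y (tie → lowest x): (-4, -8).
  2. Sort the remaining points by polar angle around p₀.
  3. Walk through sorted points, maintaining a stack; pop the top while the last three entries make a non-left turn (cross product ≤ 0).
  4. Final stack is the convex hull in CCW order: (-4, -8), (10, -4), (1, 6), (-10, 7).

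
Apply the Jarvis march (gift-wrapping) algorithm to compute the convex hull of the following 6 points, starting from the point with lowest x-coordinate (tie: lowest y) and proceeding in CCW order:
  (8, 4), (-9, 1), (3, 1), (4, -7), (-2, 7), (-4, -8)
Hull (CCW) = [(-9, 1), (-4, -8), (4, -7), (8, 4), (-2, 7)]

Jarvis march: at each step, from the current hull vertex p, select the next vertex q as the point such that every other point lies strictly to the left of (or on) the directed line p → q. (Equivalently: for every other point r, the cross product (q − p) × (r − p) ≥ 0.)
Starting point (lowest x, tie lowest y): (-9, 1). Wrap until returning to start. Resulting hull: (-9, 1), (-4, -8), (4, -7), (8, 4), (-2, 7).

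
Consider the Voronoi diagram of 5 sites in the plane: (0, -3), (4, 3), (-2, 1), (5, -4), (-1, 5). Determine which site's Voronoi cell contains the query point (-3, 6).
Nearest site = (-1, 5)

The Voronoi cell of site s contains exactly those query points closer to s than to any other site. Compute squared distances from q = (-3, 6) to each site:
  (-1 − -3)² + (5 − 6)² = 5
  (-2 − -3)² + (1 − 6)² = 26
  (4 − -3)² + (3 − 6)² = 58
  (0 − -3)² + (-3 − 6)² = 90
  (5 − -3)² + (-4 − 6)² = 164
Minimum is attained by (-1, 5), so q lies in its Voronoi cell.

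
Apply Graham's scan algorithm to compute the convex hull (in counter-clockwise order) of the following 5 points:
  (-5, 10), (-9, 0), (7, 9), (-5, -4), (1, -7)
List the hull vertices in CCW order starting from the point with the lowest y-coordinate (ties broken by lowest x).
Hull (CCW) = [(1, -7), (7, 9), (-5, 10), (-9, 0), (-5, -4)]

Graham scan procedure:
  1. Find the pivot p₀ = point with lowest y (tie → lowest x): (1, -7).
  2. Sort the remaining points by polar angle around p₀.
  3. Walk through sorted points, maintaining a stack; pop the top while the last three entries make a non-left turn (cross product ≤ 0).
  4. Final stack is the convex hull in CCW order: (1, -7), (7, 9), (-5, 10), (-9, 0), (-5, -4).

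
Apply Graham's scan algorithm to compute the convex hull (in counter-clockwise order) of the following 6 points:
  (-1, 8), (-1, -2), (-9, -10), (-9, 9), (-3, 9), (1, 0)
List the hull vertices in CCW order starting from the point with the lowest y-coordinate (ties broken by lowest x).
Hull (CCW) = [(-9, -10), (1, 0), (-1, 8), (-3, 9), (-9, 9)]

Graham scan procedure:
  1. Find the pivot p₀ = point with lowest y (tie → lowest x): (-9, -10).
  2. Sort the remaining points by polar angle around p₀.
  3. Walk through sorted points, maintaining a stack; pop the top while the last three entries make a non-left turn (cross product ≤ 0).
  4. Final stack is the convex hull in CCW order: (-9, -10), (1, 0), (-1, 8), (-3, 9), (-9, 9).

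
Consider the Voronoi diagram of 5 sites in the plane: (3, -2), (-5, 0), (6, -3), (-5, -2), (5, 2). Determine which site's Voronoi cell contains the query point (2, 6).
Nearest site = (5, 2)

The Voronoi cell of site s contains exactly those query points closer to s than to any other site. Compute squared distances from q = (2, 6) to each site:
  (5 − 2)² + (2 − 6)² = 25
  (3 − 2)² + (-2 − 6)² = 65
  (-5 − 2)² + (0 − 6)² = 85
  (6 − 2)² + (-3 − 6)² = 97
  (-5 − 2)² + (-2 − 6)² = 113
Minimum is attained by (5, 2), so q lies in its Voronoi cell.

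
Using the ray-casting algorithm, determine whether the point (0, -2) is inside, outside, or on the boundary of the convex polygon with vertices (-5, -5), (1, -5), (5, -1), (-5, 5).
The point (0, -2) lies strictly inside the polygon

Cast a horizontal ray to the right from the query point and count how many polygon edges it crosses (each edge strictly once or zero times, handled with the usual half-open convention). 
Parity of crossings → odd ⇒ inside.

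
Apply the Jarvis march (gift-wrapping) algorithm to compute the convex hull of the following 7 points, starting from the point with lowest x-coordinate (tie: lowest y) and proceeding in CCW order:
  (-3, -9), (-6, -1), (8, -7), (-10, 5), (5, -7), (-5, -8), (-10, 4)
Hull (CCW) = [(-10, 4), (-5, -8), (-3, -9), (8, -7), (-10, 5)]

Jarvis march: at each step, from the current hull vertex p, select the next vertex q as the point such that every other point lies strictly to the left of (or on) the directed line p → q. (Equivalently: for every other point r, the cross product (q − p) × (r − p) ≥ 0.)
Starting point (lowest x, tie lowest y): (-10, 4). Wrap until returning to start. Resulting hull: (-10, 4), (-5, -8), (-3, -9), (8, -7), (-10, 5).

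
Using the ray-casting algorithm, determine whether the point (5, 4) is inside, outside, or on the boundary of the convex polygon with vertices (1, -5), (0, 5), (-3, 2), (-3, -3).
The point (5, 4) lies strictly outside the polygon

Cast a horizontal ray to the right from the query point and count how many polygon edges it crosses (each edge strictly once or zero times, handled with the usual half-open convention). 
Parity of crossings → even ⇒ outside.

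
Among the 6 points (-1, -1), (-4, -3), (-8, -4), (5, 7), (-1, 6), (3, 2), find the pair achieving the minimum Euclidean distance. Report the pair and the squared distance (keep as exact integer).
Pair = ((-1, -1), (-4, -3)); squared distance = 13

Compute all C(6, 2) = 15 pairwise squared distances (x_i − x_j)² + (y_i − y_j)². The minimum is 13, attained by the pair ((-1, -1), (-4, -3)).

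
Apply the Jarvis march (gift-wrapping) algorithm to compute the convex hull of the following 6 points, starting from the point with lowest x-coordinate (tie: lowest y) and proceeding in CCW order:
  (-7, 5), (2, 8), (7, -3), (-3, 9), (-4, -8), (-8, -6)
Hull (CCW) = [(-8, -6), (-4, -8), (7, -3), (2, 8), (-3, 9), (-7, 5)]

Jarvis march: at each step, from the current hull vertex p, select the next vertex q as the point such that every other point lies strictly to the left of (or on) the directed line p → q. (Equivalently: for every other point r, the cross product (q − p) × (r − p) ≥ 0.)
Starting point (lowest x, tie lowest y): (-8, -6). Wrap until returning to start. Resulting hull: (-8, -6), (-4, -8), (7, -3), (2, 8), (-3, 9), (-7, 5).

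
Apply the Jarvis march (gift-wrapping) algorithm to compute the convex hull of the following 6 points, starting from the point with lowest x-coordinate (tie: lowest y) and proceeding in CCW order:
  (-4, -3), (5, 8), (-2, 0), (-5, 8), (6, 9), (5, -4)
Hull (CCW) = [(-5, 8), (-4, -3), (5, -4), (6, 9)]

Jarvis march: at each step, from the current hull vertex p, select the next vertex q as the point such that every other point lies strictly to the left of (or on) the directed line p → q. (Equivalently: for every other point r, the cross product (q − p) × (r − p) ≥ 0.)
Starting point (lowest x, tie lowest y): (-5, 8). Wrap until returning to start. Resulting hull: (-5, 8), (-4, -3), (5, -4), (6, 9).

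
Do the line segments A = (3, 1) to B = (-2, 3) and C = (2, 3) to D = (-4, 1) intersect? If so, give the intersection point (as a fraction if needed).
Yes; intersection at (-2/11, 25/11) (t = 7/11 on AB, s = 4/11 on CD)

Parametrize AB as A + t(B − A) = (3 + -5 t, 1 + 2 t) and CD as C + s(D − C) = (2 + -6 s, 3 + -2 s). Solve the linear system for (t, s). Determinant = -22 ≠ 0, so a unique intersection of the containing lines exists. Solution: t = 7/11, s = 4/11 — both in [0, 1], so the segments cross. Intersection point: (-2/11, 25/11).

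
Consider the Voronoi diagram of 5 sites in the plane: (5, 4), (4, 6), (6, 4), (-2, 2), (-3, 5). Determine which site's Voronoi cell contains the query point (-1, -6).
Nearest site = (-2, 2)

The Voronoi cell of site s contains exactly those query points closer to s than to any other site. Compute squared distances from q = (-1, -6) to each site:
  (-2 − -1)² + (2 − -6)² = 65
  (-3 − -1)² + (5 − -6)² = 125
  (5 − -1)² + (4 − -6)² = 136
  (6 − -1)² + (4 − -6)² = 149
  (4 − -1)² + (6 − -6)² = 169
Minimum is attained by (-2, 2), so q lies in its Voronoi cell.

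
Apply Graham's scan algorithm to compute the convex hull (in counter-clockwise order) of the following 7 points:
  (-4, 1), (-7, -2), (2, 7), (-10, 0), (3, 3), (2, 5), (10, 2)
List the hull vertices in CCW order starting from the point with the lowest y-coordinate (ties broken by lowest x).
Hull (CCW) = [(-7, -2), (10, 2), (2, 7), (-10, 0)]

Graham scan procedure:
  1. Find the pivot p₀ = point with lowest y (tie → lowest x): (-7, -2).
  2. Sort the remaining points by polar angle around p₀.
  3. Walk through sorted points, maintaining a stack; pop the top while the last three entries make a non-left turn (cross product ≤ 0).
  4. Final stack is the convex hull in CCW order: (-7, -2), (10, 2), (2, 7), (-10, 0).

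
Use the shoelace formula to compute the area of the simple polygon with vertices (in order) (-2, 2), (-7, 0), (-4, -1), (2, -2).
Area = 31/2

Shoelace formula: Area = (1/2) |Σ_i (x_i · y_{i+1} − x_{i+1} · y_i)| (indices mod n). Compute each cross term:
  (-2)(0) − (-7)(2) = 14
  (-7)(-1) − (-4)(0) = 7
  (-4)(-2) − (2)(-1) = 10
  (2)(2) − (-2)(-2) = 0
Sum = 31, so (signed) Area = 31/2 = 31/2, |Area| = 31/2.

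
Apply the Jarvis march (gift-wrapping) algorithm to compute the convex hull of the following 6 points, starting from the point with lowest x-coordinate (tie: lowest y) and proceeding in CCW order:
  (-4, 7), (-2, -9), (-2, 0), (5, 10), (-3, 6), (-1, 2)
Hull (CCW) = [(-4, 7), (-2, -9), (5, 10)]

Jarvis march: at each step, from the current hull vertex p, select the next vertex q as the point such that every other point lies strictly to the left of (or on) the directed line p → q. (Equivalently: for every other point r, the cross product (q − p) × (r − p) ≥ 0.)
Starting point (lowest x, tie lowest y): (-4, 7). Wrap until returning to start. Resulting hull: (-4, 7), (-2, -9), (5, 10).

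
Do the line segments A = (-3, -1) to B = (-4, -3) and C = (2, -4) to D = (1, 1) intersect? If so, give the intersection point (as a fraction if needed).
No (intersection of containing lines falls outside at least one segment)

Parametrize and solve: t = -22/7, s = 13/7. At least one of these is outside [0, 1], so the segments do not intersect.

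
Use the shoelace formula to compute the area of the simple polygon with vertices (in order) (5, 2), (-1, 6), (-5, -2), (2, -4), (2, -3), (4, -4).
Area = 61

Shoelace formula: Area = (1/2) |Σ_i (x_i · y_{i+1} − x_{i+1} · y_i)| (indices mod n). Compute each cross term:
  (5)(6) − (-1)(2) = 32
  (-1)(-2) − (-5)(6) = 32
  (-5)(-4) − (2)(-2) = 24
  (2)(-3) − (2)(-4) = 2
  (2)(-4) − (4)(-3) = 4
  (4)(2) − (5)(-4) = 28
Sum = 122, so (signed) Area = 122/2 = 61, |Area| = 61.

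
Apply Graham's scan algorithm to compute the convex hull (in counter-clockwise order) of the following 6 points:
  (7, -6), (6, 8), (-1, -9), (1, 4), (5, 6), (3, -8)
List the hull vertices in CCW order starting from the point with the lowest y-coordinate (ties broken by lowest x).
Hull (CCW) = [(-1, -9), (3, -8), (7, -6), (6, 8), (1, 4)]

Graham scan procedure:
  1. Find the pivot p₀ = point with lowest y (tie → lowest x): (-1, -9).
  2. Sort the remaining points by polar angle around p₀.
  3. Walk through sorted points, maintaining a stack; pop the top while the last three entries make a non-left turn (cross product ≤ 0).
  4. Final stack is the convex hull in CCW order: (-1, -9), (3, -8), (7, -6), (6, 8), (1, 4).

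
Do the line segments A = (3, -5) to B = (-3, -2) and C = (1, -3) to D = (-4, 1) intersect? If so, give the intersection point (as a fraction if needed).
No (intersection of containing lines falls outside at least one segment)

Parametrize and solve: t = -2/9, s = -2/3. At least one of these is outside [0, 1], so the segments do not intersect.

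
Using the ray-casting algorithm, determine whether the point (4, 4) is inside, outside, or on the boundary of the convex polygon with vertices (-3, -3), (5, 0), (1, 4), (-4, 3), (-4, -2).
The point (4, 4) lies strictly outside the polygon

Cast a horizontal ray to the right from the query point and count how many polygon edges it crosses (each edge strictly once or zero times, handled with the usual half-open convention). 
Parity of crossings → even ⇒ outside.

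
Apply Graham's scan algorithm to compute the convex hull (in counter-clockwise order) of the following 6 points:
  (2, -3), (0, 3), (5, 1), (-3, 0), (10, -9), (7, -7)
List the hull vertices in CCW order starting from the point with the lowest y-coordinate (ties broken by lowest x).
Hull (CCW) = [(10, -9), (5, 1), (0, 3), (-3, 0), (7, -7)]

Graham scan procedure:
  1. Find the pivot p₀ = point with lowest y (tie → lowest x): (10, -9).
  2. Sort the remaining points by polar angle around p₀.
  3. Walk through sorted points, maintaining a stack; pop the top while the last three entries make a non-left turn (cross product ≤ 0).
  4. Final stack is the convex hull in CCW order: (10, -9), (5, 1), (0, 3), (-3, 0), (7, -7).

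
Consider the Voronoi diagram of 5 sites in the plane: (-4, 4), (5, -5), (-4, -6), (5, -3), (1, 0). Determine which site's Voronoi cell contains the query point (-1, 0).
Nearest site = (1, 0)

The Voronoi cell of site s contains exactly those query points closer to s than to any other site. Compute squared distances from q = (-1, 0) to each site:
  (1 − -1)² + (0 − 0)² = 4
  (-4 − -1)² + (4 − 0)² = 25
  (-4 − -1)² + (-6 − 0)² = 45
  (5 − -1)² + (-3 − 0)² = 45
  (5 − -1)² + (-5 − 0)² = 61
Minimum is attained by (1, 0), so q lies in its Voronoi cell.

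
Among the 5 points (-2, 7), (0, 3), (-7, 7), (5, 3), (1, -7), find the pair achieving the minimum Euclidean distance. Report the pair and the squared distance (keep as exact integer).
Pair = ((-2, 7), (0, 3)); squared distance = 20

Compute all C(5, 2) = 10 pairwise squared distances (x_i − x_j)² + (y_i − y_j)². The minimum is 20, attained by the pair ((-2, 7), (0, 3)).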